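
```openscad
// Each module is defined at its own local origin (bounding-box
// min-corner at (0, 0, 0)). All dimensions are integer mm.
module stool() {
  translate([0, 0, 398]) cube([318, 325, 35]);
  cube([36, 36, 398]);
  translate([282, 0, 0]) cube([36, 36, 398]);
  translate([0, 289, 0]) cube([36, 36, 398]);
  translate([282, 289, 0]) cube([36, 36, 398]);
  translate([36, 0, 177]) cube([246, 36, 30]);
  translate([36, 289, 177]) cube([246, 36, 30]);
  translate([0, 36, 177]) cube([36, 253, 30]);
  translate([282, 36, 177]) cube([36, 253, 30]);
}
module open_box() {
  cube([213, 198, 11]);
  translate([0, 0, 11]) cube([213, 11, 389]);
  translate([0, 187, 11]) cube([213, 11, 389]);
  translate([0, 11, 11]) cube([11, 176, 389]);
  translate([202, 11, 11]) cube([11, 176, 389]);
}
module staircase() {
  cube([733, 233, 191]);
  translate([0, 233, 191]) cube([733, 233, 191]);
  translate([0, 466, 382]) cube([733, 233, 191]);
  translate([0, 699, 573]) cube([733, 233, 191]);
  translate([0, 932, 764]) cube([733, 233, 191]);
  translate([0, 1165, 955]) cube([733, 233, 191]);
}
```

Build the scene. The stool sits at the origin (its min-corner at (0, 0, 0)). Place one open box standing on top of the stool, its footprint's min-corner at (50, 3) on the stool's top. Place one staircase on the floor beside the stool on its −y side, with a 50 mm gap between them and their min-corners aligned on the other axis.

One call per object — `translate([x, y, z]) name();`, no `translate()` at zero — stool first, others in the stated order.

stool();
translate([50, 3, 433]) open_box();
translate([0, -1448, 0]) staircase();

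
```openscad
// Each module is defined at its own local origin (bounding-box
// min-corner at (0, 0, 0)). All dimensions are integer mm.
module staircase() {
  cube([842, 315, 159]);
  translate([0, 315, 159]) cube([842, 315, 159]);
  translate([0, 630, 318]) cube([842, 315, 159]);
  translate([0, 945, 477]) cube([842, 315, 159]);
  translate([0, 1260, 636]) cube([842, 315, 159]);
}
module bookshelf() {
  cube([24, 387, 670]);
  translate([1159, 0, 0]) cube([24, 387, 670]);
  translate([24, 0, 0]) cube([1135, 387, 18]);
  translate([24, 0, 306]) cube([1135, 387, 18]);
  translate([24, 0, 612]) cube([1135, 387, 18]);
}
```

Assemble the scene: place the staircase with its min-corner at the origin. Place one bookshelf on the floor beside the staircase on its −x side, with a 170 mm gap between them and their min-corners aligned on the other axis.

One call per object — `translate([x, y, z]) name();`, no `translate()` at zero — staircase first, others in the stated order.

staircase();
translate([-1353, 0, 0]) bookshelf();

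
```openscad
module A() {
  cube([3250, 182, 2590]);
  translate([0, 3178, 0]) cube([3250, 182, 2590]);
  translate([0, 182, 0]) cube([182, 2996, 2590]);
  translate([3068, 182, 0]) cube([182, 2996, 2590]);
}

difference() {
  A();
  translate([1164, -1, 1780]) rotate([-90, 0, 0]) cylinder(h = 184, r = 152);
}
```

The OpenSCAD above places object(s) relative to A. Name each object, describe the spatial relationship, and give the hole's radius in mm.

A is a house frame. The house frame has a circular hole through its front wall. The hole's radius is 152 mm.

The subtracted cylinder has r = 152 mm.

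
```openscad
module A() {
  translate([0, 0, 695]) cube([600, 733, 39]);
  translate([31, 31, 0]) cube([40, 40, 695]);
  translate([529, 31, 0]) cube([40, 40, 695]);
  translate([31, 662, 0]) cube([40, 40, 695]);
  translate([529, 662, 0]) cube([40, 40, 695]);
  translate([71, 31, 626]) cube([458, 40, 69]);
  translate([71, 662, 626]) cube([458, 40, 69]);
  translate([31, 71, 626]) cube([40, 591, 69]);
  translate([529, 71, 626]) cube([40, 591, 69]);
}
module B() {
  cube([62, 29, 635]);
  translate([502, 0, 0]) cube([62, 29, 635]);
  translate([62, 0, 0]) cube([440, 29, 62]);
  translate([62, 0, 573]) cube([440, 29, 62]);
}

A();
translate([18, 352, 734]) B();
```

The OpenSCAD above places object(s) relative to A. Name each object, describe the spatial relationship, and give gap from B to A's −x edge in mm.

The picture frame's min-x is at 18; the table's min-x is 0; gap = 18 mm.

A is a table. B is a picture frame. The picture frame is on top of the table, centred. The gap from the picture frame to the table's −x edge is 18 mm.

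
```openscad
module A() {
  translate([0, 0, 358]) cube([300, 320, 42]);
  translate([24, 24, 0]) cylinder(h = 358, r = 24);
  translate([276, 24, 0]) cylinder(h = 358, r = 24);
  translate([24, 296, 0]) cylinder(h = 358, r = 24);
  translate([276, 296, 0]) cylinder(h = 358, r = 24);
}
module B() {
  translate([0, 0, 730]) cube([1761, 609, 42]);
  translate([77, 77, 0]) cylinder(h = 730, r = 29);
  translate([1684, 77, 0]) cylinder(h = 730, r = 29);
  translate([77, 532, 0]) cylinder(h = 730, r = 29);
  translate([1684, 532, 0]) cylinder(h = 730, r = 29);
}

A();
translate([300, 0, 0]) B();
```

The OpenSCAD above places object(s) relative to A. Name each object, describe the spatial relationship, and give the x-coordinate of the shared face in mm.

A is a stool. B is a table. The table is against the stool's +x side, with their −y faces flush. The x-coordinate of the shared face is 300 mm.

The stool's +x face and the table's −x face are both at x = 300 mm.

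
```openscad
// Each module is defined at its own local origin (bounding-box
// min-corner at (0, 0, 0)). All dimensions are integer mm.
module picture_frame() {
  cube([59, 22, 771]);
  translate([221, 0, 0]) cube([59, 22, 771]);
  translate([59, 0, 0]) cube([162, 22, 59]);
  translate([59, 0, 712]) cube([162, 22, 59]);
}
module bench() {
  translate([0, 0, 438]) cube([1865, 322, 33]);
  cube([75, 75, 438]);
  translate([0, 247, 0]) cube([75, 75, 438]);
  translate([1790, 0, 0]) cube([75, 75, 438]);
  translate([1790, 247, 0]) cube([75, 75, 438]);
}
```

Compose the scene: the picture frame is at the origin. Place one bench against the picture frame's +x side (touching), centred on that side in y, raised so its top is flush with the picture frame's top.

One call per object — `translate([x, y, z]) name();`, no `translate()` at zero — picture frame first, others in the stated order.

picture_frame();
translate([280, -150, 300]) bench();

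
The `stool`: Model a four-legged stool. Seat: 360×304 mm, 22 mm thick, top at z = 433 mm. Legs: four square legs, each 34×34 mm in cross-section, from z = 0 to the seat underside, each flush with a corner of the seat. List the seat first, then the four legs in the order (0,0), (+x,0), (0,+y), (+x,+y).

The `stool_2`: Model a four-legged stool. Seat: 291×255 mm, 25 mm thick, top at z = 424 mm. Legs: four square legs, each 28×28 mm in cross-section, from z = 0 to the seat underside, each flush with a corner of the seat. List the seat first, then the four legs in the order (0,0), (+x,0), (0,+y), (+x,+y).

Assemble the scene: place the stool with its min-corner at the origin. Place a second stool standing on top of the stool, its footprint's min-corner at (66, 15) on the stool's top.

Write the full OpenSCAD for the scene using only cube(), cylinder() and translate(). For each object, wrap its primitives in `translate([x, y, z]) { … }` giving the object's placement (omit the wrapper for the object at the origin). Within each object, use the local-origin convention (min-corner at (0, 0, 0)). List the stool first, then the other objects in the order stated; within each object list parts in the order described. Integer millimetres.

translate([0, 0, 411]) cube([360, 304, 22]);
cube([34, 34, 411]);
translate([326, 0, 0]) cube([34, 34, 411]);
translate([0, 270, 0]) cube([34, 34, 411]);
translate([326, 270, 0]) cube([34, 34, 411]);
translate([66, 15, 433]) {
  translate([0, 0, 399]) cube([291, 255, 25]);
  cube([28, 28, 399]);
  translate([263, 0, 0]) cube([28, 28, 399]);
  translate([0, 227, 0]) cube([28, 28, 399]);
  translate([263, 227, 0]) cube([28, 28, 399]);
}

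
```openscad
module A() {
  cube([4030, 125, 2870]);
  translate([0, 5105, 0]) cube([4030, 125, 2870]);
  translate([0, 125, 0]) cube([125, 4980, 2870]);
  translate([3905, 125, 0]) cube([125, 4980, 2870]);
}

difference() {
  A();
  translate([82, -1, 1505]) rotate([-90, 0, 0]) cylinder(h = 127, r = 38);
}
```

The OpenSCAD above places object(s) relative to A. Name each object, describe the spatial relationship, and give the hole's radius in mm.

A is a house frame. The house frame has a circular hole through its front wall. The hole's radius is 38 mm.

The subtracted cylinder has r = 38 mm.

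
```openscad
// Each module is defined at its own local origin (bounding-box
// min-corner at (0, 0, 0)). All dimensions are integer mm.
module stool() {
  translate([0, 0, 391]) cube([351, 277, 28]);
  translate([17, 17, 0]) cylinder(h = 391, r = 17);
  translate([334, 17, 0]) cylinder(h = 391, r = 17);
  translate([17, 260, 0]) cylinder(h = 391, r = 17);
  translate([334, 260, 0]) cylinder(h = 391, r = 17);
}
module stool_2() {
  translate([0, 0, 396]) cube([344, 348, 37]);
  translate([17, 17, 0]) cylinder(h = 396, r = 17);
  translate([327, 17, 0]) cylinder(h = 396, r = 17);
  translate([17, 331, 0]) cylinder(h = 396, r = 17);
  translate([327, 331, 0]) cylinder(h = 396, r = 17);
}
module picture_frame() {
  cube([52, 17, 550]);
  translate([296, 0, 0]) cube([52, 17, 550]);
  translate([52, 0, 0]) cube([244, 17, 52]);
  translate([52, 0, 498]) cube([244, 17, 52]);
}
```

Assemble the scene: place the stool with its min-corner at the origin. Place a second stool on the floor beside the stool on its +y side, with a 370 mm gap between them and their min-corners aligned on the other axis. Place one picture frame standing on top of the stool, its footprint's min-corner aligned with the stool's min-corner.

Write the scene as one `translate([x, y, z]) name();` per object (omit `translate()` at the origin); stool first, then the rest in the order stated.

stool();
translate([0, 647, 0]) stool_2();
translate([0, 0, 419]) picture_frame();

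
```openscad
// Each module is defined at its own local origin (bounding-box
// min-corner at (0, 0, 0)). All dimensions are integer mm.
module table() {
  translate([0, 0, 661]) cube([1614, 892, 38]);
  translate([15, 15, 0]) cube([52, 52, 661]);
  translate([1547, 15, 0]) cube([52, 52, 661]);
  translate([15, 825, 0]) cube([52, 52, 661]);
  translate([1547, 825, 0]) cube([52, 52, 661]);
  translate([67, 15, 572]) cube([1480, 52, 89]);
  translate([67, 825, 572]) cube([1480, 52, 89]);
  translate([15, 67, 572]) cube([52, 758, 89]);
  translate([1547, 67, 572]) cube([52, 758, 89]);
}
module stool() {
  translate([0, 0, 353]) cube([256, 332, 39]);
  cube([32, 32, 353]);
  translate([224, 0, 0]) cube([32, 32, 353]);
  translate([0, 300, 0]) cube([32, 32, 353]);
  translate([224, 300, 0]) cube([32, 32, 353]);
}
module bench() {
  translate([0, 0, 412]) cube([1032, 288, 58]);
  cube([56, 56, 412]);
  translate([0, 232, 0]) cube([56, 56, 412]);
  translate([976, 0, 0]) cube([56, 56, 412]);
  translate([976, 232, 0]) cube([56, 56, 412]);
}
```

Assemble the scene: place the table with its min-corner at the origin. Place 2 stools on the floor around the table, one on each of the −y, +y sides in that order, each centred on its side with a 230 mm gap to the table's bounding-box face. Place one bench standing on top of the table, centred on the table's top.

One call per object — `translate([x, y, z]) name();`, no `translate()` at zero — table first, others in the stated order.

table();
translate([679, -562, 0]) stool();
translate([679, 1122, 0]) stool();
translate([291, 302, 699]) bench();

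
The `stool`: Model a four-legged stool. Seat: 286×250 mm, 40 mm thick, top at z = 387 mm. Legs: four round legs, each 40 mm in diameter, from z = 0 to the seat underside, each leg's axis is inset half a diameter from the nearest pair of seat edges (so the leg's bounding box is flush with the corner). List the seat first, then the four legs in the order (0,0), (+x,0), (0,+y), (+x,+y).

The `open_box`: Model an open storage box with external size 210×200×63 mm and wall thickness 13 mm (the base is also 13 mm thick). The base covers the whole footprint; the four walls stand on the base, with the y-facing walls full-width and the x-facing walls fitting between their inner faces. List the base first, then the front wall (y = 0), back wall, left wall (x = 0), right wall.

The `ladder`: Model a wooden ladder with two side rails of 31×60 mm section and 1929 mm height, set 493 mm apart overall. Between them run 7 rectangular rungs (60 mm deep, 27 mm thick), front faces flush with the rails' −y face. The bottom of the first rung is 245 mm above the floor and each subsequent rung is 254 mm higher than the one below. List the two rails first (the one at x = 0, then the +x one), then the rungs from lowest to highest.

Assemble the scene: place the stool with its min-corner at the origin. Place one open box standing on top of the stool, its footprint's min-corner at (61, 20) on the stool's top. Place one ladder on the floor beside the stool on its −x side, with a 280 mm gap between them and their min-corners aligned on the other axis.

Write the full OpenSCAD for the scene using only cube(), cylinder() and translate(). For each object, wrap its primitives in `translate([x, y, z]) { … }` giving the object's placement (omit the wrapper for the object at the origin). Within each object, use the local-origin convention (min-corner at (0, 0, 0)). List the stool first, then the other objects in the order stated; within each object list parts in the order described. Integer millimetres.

translate([0, 0, 347]) cube([286, 250, 40]);
translate([20, 20, 0]) cylinder(h = 347, r = 20);
translate([266, 20, 0]) cylinder(h = 347, r = 20);
translate([20, 230, 0]) cylinder(h = 347, r = 20);
translate([266, 230, 0]) cylinder(h = 347, r = 20);
translate([61, 20, 387]) {
  cube([210, 200, 13]);
  translate([0, 0, 13]) cube([210, 13, 50]);
  translate([0, 187, 13]) cube([210, 13, 50]);
  translate([0, 13, 13]) cube([13, 174, 50]);
  translate([197, 13, 13]) cube([13, 174, 50]);
}
translate([-773, 0, 0]) {
  cube([31, 60, 1929]);
  translate([462, 0, 0]) cube([31, 60, 1929]);
  translate([31, 0, 245]) cube([431, 60, 27]);
  translate([31, 0, 499]) cube([431, 60, 27]);
  translate([31, 0, 753]) cube([431, 60, 27]);
  translate([31, 0, 1007]) cube([431, 60, 27]);
  translate([31, 0, 1261]) cube([431, 60, 27]);
  translate([31, 0, 1515]) cube([431, 60, 27]);
  translate([31, 0, 1769]) cube([431, 60, 27]);
}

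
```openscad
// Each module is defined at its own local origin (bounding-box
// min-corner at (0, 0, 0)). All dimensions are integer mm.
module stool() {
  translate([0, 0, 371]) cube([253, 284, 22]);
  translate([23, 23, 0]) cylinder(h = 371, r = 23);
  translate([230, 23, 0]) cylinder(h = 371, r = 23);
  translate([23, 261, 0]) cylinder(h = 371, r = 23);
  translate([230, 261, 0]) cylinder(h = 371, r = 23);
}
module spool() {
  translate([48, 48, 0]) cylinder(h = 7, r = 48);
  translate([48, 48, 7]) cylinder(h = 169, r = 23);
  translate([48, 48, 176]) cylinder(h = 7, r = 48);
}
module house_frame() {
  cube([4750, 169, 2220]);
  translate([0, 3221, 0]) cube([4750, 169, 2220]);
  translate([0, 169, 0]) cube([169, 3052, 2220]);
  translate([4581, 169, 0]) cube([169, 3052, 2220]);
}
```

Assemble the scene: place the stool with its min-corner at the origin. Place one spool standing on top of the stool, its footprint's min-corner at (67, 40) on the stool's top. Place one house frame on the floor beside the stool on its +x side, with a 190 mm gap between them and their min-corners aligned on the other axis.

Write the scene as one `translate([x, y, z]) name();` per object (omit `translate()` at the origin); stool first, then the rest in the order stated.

stool();
translate([67, 40, 393]) spool();
translate([443, 0, 0]) house_frame();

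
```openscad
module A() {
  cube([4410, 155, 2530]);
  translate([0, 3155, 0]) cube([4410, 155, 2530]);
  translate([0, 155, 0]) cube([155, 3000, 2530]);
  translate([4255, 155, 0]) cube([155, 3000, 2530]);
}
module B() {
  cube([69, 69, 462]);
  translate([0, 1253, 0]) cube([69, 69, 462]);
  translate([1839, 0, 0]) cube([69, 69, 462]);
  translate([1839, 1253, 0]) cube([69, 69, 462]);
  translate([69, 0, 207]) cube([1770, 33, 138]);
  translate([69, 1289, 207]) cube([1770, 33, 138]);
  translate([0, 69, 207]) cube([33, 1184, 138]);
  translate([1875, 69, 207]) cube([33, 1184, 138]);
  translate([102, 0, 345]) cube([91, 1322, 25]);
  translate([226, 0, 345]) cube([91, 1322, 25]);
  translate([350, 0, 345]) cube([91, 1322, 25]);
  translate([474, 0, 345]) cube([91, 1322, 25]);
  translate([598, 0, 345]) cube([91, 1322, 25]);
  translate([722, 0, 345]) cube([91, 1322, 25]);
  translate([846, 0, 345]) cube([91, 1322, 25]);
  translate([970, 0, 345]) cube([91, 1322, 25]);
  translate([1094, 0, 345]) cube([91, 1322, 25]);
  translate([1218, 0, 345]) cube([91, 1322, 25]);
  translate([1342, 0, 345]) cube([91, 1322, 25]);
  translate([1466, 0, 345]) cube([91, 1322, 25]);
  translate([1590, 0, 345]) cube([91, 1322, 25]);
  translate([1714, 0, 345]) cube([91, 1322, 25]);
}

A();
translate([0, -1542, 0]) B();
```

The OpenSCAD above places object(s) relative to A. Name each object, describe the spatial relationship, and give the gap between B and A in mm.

The bed frame's nearest face is 220 mm from the house frame's −y face.

A is a house frame. B is a bed frame. The bed frame is on the floor beside the house frame on its −y side. The gap between the bed frame and the house frame is 220 mm.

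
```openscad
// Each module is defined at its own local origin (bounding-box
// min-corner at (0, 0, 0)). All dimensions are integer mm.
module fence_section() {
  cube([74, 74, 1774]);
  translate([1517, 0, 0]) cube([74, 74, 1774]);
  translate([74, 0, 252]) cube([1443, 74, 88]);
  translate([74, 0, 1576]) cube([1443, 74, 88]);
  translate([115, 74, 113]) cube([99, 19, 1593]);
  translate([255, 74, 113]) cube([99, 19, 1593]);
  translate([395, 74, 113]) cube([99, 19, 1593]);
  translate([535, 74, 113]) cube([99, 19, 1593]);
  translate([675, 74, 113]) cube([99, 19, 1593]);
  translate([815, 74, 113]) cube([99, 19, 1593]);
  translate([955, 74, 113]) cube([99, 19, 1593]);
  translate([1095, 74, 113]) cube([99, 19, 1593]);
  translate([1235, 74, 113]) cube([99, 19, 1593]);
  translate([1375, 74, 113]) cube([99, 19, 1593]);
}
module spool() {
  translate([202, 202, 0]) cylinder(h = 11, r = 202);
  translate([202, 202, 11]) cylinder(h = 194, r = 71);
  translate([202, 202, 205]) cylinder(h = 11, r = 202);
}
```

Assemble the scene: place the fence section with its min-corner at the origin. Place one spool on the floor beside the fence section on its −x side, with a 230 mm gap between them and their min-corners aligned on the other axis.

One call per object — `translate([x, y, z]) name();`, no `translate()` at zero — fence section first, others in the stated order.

fence_section();
translate([-634, 0, 0]) spool();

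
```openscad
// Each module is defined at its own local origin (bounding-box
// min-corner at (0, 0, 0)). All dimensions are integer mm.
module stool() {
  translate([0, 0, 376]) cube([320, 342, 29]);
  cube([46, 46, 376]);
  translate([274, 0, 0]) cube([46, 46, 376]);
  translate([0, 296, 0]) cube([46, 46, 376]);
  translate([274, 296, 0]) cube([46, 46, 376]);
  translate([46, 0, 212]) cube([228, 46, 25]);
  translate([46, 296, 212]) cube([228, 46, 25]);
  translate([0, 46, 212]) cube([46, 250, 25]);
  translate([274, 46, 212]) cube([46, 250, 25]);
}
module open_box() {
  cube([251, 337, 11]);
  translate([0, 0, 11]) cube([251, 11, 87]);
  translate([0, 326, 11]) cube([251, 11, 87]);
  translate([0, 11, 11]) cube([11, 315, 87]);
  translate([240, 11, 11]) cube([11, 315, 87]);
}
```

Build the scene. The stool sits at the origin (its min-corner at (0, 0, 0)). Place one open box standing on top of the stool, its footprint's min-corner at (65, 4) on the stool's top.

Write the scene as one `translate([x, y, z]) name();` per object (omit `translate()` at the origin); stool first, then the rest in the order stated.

stool();
translate([65, 4, 405]) open_box();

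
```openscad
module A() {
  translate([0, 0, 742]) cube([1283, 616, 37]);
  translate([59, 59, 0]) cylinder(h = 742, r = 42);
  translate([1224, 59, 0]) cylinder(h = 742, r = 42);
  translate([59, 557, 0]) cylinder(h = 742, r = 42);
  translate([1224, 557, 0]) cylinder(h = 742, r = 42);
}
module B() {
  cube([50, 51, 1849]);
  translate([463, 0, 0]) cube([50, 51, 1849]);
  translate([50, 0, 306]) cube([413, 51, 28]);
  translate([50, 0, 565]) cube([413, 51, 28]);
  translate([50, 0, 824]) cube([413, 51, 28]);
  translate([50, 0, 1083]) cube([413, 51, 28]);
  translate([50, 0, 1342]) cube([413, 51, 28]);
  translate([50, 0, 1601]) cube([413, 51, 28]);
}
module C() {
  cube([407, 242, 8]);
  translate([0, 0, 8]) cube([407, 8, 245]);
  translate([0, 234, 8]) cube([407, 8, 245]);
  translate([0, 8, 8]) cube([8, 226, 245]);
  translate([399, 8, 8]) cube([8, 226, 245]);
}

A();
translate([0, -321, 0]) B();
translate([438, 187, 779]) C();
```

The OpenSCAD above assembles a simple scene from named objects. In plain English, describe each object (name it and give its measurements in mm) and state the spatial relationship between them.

A is a table with a 1283×616 mm rectangular top, 37 mm thick, top surface at z = 779 mm, supported by four round legs of 84 mm diameter, each leg's bounding box inset 17 mm from the nearest pair of top edges, running from the floor.

B is a straight ladder. Two 50×51 mm vertical rails, 1849 mm tall, stand 513 mm apart (outside-to-outside) with their front faces coplanar on the −y side. 6 rungs, each 51 mm deep and 28 mm tall, span between the inner faces of the rails, front faces flush with the rails. The lowest rung's underside is at z = 306 mm and rungs are spaced 259 mm apart (underside to underside).

C is an open-topped rectangular box: outside dimensions 407×242×253 mm, with a uniform wall and base thickness of 8 mm. The base is a full 407×242 slab on the floor; four walls sit on top of the base. The front and back walls (the −y and +y sides) span the full width; the two side walls fit between them.

The ladder is on the floor beside the table on its −y side. The open box is on top of the table, centred.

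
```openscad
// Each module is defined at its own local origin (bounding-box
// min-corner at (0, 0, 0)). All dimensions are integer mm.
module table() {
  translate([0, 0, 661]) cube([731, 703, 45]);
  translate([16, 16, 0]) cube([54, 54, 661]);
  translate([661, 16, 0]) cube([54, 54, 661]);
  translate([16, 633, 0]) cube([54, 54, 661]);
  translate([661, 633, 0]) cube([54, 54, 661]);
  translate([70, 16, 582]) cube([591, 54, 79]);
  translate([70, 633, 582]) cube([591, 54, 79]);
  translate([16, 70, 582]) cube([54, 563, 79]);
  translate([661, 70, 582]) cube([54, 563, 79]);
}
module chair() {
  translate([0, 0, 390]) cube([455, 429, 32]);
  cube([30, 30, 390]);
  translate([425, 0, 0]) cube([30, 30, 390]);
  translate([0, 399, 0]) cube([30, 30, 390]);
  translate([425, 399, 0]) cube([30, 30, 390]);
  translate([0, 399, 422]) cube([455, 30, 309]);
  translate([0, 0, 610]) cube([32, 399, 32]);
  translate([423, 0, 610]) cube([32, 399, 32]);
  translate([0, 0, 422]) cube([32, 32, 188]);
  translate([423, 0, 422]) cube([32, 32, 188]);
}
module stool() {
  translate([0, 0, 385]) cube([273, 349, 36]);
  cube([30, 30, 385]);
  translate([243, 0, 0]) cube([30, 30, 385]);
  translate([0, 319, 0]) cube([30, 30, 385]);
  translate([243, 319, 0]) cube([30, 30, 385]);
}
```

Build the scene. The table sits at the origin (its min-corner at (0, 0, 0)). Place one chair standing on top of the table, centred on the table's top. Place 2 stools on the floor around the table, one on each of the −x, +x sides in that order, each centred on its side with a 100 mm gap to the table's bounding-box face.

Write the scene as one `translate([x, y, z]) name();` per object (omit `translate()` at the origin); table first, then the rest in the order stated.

table();
translate([138, 137, 706]) chair();
translate([-373, 177, 0]) stool();
translate([831, 177, 0]) stool();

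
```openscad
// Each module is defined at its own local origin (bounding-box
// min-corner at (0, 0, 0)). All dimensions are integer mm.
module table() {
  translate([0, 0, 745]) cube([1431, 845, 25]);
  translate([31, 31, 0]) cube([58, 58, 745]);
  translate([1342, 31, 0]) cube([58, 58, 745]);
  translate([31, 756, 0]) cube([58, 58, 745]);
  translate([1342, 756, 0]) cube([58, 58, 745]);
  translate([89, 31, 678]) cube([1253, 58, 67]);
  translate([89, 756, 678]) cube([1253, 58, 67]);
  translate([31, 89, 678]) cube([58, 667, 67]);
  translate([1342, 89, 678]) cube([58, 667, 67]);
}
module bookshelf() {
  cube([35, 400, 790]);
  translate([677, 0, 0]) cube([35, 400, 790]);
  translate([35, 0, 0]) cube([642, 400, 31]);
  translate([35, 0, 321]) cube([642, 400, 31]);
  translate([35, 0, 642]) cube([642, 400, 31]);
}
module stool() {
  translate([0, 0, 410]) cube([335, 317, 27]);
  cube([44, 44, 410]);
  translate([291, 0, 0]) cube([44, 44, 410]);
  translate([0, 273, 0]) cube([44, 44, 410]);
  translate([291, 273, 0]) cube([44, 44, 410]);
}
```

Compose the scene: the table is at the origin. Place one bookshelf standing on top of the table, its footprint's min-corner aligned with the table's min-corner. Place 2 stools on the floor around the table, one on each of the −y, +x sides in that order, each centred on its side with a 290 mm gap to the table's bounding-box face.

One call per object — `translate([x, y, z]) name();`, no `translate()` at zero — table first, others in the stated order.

table();
translate([0, 0, 770]) bookshelf();
translate([548, -607, 0]) stool();
translate([1721, 264, 0]) stool();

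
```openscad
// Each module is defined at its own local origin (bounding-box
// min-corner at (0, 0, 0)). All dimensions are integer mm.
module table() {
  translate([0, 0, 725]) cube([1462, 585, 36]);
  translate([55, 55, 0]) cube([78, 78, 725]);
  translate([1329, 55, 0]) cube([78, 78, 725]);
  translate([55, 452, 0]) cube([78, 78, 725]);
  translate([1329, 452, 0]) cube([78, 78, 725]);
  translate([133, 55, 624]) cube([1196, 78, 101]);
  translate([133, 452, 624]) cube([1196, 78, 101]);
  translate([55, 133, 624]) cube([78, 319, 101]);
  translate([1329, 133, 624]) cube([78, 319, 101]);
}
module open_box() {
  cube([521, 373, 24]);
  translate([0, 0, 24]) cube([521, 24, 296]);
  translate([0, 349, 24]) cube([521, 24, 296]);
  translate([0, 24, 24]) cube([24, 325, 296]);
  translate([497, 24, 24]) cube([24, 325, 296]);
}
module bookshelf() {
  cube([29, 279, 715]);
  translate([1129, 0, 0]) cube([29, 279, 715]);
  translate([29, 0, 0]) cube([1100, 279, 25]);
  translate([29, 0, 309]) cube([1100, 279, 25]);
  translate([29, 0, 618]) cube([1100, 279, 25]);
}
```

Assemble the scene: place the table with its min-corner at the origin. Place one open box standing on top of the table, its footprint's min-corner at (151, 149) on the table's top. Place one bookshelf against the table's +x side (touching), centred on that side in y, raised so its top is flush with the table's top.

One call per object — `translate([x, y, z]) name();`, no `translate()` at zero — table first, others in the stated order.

table();
translate([151, 149, 761]) open_box();
translate([1462, 153, 46]) bookshelf();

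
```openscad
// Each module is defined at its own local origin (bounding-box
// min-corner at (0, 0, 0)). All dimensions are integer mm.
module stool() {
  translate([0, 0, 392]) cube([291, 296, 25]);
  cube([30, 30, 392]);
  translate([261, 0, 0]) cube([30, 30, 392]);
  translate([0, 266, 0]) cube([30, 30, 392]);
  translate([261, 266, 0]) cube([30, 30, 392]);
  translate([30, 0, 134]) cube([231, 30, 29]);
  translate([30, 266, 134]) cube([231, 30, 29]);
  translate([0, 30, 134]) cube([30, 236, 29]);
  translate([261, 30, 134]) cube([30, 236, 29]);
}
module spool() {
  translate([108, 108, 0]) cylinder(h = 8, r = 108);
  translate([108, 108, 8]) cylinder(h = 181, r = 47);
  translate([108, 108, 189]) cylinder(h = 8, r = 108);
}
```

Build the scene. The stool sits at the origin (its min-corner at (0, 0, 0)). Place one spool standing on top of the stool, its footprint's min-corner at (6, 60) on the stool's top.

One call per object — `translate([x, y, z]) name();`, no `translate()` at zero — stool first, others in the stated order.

stool();
translate([6, 60, 417]) spool();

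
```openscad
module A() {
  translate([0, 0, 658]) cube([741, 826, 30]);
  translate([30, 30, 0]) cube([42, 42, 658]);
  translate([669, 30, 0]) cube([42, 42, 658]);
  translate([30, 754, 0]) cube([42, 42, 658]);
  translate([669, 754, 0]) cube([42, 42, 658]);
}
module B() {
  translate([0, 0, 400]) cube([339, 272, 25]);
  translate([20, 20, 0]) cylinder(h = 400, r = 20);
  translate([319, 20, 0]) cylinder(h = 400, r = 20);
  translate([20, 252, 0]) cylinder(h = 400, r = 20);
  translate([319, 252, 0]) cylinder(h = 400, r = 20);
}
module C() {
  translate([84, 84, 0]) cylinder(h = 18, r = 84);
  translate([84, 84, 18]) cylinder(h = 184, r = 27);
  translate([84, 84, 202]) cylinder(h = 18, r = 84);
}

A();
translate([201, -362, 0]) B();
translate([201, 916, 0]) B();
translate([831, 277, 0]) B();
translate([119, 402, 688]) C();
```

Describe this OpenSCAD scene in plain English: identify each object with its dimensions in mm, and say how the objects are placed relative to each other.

A is a table with a 741×826 mm rectangular top, 30 mm thick, top surface at z = 688 mm, supported by four 42×42 mm square legs, each inset 30 mm from the nearest pair of top edges, running from the floor.

B is a simple wooden stool: a rectangular seat 339 mm (x) by 272 mm (y), 25 mm thick, top face at z = 425 mm, on four round legs, each 40 mm in diameter. The legs rest on z = 0, each leg's axis is inset half a diameter from the nearest pair of seat edges (so the leg's bounding box is flush with the corner).

C is a spool: two coaxial disc flanges of radius 84 mm and thickness 18 mm, joined by a core cylinder of radius 27 mm and height 184 mm. The lower flange rests on z = 0 and the three cylinders share a vertical axis.

Three stools sit around the table at the −y, +y, +x sides. The spool is on top of the table.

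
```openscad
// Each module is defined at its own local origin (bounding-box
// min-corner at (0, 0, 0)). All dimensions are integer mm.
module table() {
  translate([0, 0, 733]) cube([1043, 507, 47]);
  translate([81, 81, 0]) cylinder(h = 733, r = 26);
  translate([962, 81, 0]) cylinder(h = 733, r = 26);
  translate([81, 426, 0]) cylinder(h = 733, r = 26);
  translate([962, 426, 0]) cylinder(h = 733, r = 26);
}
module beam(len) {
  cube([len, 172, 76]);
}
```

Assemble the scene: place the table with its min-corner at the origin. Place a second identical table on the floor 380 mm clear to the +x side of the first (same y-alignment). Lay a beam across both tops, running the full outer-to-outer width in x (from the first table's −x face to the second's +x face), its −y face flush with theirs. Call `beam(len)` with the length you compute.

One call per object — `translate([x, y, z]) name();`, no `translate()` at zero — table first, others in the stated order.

table();
translate([1423, 0, 0]) table();
translate([0, 0, 780]) beam(2466);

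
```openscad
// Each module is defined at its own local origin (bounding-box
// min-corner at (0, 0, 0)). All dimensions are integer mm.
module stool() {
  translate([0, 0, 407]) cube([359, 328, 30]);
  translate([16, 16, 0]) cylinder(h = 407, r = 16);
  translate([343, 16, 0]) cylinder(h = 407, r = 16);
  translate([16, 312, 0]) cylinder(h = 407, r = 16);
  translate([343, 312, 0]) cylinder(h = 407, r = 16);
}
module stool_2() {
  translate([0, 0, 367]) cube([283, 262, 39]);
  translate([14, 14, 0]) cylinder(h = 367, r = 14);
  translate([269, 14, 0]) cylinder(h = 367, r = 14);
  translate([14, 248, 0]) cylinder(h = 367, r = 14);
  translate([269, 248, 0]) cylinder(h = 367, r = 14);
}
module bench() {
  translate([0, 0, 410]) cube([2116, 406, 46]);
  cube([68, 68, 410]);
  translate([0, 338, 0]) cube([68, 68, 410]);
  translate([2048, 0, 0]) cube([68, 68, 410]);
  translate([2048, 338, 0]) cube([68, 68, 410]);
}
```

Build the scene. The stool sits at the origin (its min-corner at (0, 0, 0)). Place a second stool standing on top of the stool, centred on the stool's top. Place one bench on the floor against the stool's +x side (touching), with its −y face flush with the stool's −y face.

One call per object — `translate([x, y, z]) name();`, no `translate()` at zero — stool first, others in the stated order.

stool();
translate([38, 33, 437]) stool_2();
translate([359, 0, 0]) bench();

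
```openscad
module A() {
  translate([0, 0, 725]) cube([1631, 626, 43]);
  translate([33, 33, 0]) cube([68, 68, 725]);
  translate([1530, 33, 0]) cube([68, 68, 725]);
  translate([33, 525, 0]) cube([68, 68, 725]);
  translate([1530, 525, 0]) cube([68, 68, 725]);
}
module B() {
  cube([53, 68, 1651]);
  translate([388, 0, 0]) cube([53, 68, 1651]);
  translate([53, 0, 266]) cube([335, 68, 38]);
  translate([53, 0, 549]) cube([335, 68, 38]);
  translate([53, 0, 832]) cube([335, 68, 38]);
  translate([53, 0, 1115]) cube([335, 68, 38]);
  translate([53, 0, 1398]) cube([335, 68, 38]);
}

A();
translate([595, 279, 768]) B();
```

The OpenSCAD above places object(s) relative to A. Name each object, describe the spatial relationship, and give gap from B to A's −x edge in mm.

A is a table. B is a ladder. The ladder is on top of the table, centred. The gap from the ladder to the table's −x edge is 595 mm.

The ladder's min-x is at 595; the table's min-x is 0; gap = 595 mm.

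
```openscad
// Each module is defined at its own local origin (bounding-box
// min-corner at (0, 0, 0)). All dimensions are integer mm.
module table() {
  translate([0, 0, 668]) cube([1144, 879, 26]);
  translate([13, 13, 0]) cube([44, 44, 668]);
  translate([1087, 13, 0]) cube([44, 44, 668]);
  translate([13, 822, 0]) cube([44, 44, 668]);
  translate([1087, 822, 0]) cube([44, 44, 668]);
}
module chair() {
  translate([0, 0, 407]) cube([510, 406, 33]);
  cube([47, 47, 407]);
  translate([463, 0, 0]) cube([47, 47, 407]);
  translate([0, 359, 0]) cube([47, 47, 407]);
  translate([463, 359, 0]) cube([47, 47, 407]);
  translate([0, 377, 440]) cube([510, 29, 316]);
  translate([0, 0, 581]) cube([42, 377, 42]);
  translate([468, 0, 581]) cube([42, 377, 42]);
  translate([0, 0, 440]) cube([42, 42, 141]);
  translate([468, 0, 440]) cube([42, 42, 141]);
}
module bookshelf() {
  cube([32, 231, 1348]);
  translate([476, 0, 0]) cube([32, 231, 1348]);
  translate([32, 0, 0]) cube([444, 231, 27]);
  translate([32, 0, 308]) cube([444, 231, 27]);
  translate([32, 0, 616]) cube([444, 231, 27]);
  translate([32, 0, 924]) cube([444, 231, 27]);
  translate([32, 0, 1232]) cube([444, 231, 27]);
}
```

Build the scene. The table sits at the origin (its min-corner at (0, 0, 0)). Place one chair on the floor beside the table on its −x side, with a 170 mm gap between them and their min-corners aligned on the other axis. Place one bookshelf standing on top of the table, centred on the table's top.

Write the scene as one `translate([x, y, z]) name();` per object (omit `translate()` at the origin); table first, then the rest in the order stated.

table();
translate([-680, 0, 0]) chair();
translate([318, 324, 694]) bookshelf();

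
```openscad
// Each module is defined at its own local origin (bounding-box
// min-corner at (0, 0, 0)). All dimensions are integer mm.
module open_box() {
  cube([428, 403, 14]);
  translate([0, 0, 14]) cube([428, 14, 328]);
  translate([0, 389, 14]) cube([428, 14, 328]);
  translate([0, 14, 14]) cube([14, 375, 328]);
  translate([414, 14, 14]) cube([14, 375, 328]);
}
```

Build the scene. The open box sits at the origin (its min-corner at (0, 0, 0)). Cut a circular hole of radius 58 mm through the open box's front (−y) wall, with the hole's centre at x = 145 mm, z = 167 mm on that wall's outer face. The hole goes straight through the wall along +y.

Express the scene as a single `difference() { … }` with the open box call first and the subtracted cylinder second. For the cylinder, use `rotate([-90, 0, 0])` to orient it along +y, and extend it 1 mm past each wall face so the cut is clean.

difference() {
  open_box();
  translate([145, -1, 167]) rotate([-90, 0, 0]) cylinder(h = 16, r = 58);
}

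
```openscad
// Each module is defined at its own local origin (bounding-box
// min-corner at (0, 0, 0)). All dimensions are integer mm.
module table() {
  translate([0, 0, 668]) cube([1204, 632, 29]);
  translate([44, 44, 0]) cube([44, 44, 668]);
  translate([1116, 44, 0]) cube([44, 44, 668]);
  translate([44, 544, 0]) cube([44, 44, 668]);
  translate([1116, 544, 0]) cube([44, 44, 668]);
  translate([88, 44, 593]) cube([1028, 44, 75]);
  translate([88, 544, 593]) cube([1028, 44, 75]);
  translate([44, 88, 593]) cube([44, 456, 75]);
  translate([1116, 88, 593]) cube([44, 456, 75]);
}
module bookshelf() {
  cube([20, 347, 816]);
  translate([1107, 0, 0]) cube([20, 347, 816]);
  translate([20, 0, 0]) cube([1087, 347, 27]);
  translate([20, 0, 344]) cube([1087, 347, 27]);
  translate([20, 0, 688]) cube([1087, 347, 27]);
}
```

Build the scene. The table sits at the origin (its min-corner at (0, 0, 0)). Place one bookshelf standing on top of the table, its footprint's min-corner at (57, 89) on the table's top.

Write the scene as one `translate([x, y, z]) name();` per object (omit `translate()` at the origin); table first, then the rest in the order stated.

table();
translate([57, 89, 697]) bookshelf();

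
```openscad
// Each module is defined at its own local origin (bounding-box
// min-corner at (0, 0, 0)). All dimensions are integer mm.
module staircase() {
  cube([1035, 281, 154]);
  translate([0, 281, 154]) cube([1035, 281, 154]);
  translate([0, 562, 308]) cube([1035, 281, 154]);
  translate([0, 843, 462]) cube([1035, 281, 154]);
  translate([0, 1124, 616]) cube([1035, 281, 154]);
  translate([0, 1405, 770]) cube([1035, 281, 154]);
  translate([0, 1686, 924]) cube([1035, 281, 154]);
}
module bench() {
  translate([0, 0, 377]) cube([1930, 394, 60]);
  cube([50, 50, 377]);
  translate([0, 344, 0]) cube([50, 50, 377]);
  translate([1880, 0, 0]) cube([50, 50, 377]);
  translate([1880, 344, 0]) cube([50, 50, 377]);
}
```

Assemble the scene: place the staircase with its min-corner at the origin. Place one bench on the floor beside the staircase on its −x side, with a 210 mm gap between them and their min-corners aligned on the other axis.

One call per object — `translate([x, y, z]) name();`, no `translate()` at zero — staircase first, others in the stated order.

staircase();
translate([-2140, 0, 0]) bench();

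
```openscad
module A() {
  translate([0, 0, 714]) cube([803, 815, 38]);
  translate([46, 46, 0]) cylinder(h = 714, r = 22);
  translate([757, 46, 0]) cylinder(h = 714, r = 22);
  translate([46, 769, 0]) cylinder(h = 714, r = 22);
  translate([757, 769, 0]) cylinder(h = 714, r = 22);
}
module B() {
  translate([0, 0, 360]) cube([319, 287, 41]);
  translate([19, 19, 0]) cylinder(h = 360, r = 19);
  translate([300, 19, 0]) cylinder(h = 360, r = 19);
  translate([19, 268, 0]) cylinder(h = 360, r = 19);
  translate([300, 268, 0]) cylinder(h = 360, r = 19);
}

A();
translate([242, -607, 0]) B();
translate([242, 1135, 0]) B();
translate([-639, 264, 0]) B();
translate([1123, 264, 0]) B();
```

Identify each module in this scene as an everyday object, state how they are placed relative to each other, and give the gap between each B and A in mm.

A is a table. B is a stool. Four stools sit around the table at the −y, +y, −x, +x sides. The gap between each stool and the table is 320 mm.

Each stool's nearest face is 320 mm from the table's bounding box.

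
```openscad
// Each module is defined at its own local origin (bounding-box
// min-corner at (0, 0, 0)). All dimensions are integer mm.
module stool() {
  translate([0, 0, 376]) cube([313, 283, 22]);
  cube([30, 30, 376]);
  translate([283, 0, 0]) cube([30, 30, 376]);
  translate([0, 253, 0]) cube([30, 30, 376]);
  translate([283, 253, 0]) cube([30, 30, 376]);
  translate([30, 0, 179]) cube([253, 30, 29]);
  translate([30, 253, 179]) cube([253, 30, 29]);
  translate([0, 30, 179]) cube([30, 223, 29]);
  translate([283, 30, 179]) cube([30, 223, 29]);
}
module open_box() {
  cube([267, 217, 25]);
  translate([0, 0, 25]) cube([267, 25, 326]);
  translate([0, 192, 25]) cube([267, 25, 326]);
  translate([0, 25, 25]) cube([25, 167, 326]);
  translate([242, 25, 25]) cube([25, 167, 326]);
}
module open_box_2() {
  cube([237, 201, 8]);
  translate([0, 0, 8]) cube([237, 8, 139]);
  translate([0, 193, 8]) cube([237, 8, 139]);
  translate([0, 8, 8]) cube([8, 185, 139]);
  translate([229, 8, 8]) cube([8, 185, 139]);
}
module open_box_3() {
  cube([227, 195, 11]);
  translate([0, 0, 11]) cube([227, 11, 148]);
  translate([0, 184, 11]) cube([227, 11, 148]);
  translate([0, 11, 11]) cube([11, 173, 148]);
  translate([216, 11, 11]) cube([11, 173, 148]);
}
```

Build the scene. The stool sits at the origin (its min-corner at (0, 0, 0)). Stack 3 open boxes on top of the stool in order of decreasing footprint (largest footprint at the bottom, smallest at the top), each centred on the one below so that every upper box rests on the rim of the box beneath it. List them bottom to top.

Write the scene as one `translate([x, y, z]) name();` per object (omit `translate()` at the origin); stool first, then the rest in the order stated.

stool();
translate([23, 33, 398]) open_box();
translate([38, 41, 749]) open_box_2();
translate([43, 44, 896]) open_box_3();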